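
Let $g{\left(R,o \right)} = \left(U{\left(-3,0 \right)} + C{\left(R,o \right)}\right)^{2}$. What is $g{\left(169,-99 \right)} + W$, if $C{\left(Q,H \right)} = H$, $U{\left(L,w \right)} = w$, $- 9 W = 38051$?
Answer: $\frac{50158}{9} \approx 5573.1$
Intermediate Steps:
$W = - \frac{38051}{9}$ ($W = \left(- \frac{1}{9}\right) 38051 = - \frac{38051}{9} \approx -4227.9$)
$g{\left(R,o \right)} = o^{2}$ ($g{\left(R,o \right)} = \left(0 + o\right)^{2} = o^{2}$)
$g{\left(169,-99 \right)} + W = \left(-99\right)^{2} - \frac{38051}{9} = 9801 - \frac{38051}{9} = \frac{50158}{9}$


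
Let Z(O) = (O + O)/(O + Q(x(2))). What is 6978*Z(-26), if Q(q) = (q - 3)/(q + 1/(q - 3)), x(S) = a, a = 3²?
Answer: 9978540/697 ≈ 14316.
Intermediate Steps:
a = 9
x(S) = 9
Q(q) = (-3 + q)/(q + 1/(-3 + q))
Z(O) = 2*O/(36/55 + O) (Z(O) = (O + O)/(O + (-3 + 9)²/(1 + 9² - 3*9)) = (2*O)/(O + 6²/(1 + 81 - 27)) = (2*O)/(O + 36/55) = (2*O)/(36/55 + O) = 2*O/(36/55 + O))
6978*Z(-26) = 6978*(110*(-26)/(36 + 55*(-26))) = 6978*(110*(-26)/(36 - 1430)) = 6978*(110*(-26)/(-1394)) = 6978*(110*(-26)*(-1/1394)) = 6978*(1430/697) = 9978540/697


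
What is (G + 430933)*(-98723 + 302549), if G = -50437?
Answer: 77554977696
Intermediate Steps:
(G + 430933)*(-98723 + 302549) = (-50437 + 430933)*(-98723 + 302549) = 380496*203826 = 77554977696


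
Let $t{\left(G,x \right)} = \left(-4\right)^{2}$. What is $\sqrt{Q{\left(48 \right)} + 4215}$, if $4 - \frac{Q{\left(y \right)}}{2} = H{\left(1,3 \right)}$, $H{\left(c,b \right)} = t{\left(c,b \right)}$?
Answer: $\sqrt{4191} \approx 64.738$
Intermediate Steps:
$t{\left(G,x \right)} = 16$
$H{\left(c,b \right)} = 16$
$Q{\left(y \right)} = -24$ ($Q{\left(y \right)} = 8 - 32 = -24$)
$\sqrt{Q{\left(48 \right)} + 4215} = \sqrt{-24 + 4215} = \sqrt{4191}$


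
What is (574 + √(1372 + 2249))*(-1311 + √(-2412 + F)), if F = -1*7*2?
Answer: -(574 + √3621)*(1311 - I*√2426) ≈ -8.314e+5 + 31236.0*I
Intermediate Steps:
F = -14 (F = -7*2 = -14)
(574 + √(1372 + 2249))*(-1311 + √(-2412 + F)) = (574 + √(1372 + 2249))*(-1311 + √(-2412 - 14)) = (574 + √3621)*(-1311 + √(-2426)) = (574 + √3621)*(-1311 + I*√2426) = (-1311 + I*√2426)*(574 + √3621)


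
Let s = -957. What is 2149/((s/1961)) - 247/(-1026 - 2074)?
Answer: -13063749521/2966700 ≈ -4403.5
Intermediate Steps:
2149/((s/1961)) - 247/(-1026 - 2074) = 2149/((-957/1961)) - 247/(-1026 - 2074) = 2149/((-957*1/1961)) - 247/(-3100) = 2149/(-957/1961) - 247*(-1/3100) = 2149*(-1961/957) + 247/3100 = -4214189/957 + 247/3100 = -13063749521/2966700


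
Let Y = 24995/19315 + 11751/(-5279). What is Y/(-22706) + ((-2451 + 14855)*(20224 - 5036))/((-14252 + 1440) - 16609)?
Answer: -6230907603096653428/973075186172043 ≈ -6403.3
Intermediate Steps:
Y = -19004392/20392777 (Y = 24995*(1/19315) + 11751*(-1/5279) = 4999/3863 - 11751/5279 = -19004392/20392777 ≈ -0.93192)
Y/(-22706) + ((-2451 + 14855)*(20224 - 5036))/((-14252 + 1440) - 16609) = -19004392/20392777/(-22706) + ((-2451 + 14855)*(20224 - 5036))/((-14252 + 1440) - 16609) = -19004392/20392777*(-1/22706) + (12404*15188)/(-12812 - 16609) = 9502196/231519197281 + 188391952/(-29421) = 9502196/231519197281 + 188391952*(-1/29421) = 9502196/231519197281 - 26913136/4203 = -6230907603096653428/973075186172043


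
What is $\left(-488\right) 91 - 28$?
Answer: $-44436$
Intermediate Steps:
$\left(-488\right) 91 - 28 = -44408 - 28 = -44436$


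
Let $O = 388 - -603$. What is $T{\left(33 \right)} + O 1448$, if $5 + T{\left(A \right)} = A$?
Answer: $1434996$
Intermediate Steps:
$T{\left(A \right)} = -5 + A$
$O = 991$ ($O = 388 + 603 = 991$)
$T{\left(33 \right)} + O 1448 = \left(-5 + 33\right) + 991 \cdot 1448 = 28 + 1434968 = 1434996$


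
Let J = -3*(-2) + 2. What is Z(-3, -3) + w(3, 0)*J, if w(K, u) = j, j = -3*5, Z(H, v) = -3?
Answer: -123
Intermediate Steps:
j = -15
w(K, u) = -15
J = 8 (J = 6 + 2 = 8)
Z(-3, -3) + w(3, 0)*J = -3 - 15*8 = -3 - 120 = -123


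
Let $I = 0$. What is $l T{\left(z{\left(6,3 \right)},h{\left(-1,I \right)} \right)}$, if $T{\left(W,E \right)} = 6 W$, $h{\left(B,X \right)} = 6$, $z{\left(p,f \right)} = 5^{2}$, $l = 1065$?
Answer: $159750$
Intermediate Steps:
$z{\left(p,f \right)} = 25$
$l T{\left(z{\left(6,3 \right)},h{\left(-1,I \right)} \right)} = 1065 \cdot 6 \cdot 25 = 1065 \cdot 150 = 159750$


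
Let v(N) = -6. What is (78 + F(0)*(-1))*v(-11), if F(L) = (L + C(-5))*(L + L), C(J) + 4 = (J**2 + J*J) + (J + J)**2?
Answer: -468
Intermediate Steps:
C(J) = -4 + 6*J**2 (C(J) = -4 + ((J**2 + J*J) + (J + J)**2) = -4 + ((J**2 + J**2) + (2*J)**2) = -4 + (2*J**2 + 4*J**2) = -4 + 6*J**2)
F(L) = 2*L*(146 + L) (F(L) = (L + (-4 + 6*(-5)**2))*(L + L) = (L + (-4 + 6*25))*(2*L) = (L + (-4 + 150))*(2*L) = (L + 146)*(2*L) = (146 + L)*(2*L) = 2*L*(146 + L))
(78 + F(0)*(-1))*v(-11) = (78 + (2*0*(146 + 0))*(-1))*(-6) = (78 + (2*0*146)*(-1))*(-6) = (78 + 0*(-1))*(-6) = (78 + 0)*(-6) = 78*(-6) = -468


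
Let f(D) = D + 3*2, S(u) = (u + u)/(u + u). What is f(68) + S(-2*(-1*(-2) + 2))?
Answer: 75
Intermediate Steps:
S(u) = 1 (S(u) = (2*u)/((2*u)) = (2*u)*(1/(2*u)) = 1)
f(D) = 6 + D (f(D) = D + 6 = 6 + D)
f(68) + S(-2*(-1*(-2) + 2)) = (6 + 68) + 1 = 74 + 1 = 75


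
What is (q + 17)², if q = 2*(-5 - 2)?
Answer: 9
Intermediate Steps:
q = -14 (q = 2*(-7) = -14)
(q + 17)² = (-14 + 17)² = 3² = 9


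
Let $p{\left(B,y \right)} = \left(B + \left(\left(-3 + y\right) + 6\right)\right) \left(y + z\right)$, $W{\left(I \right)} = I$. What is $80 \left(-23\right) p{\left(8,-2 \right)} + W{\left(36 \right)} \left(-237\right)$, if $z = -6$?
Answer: $123948$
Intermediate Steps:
$p{\left(B,y \right)} = \left(-6 + y\right) \left(3 + B + y\right)$ ($p{\left(B,y \right)} = \left(B + \left(\left(-3 + y\right) + 6\right)\right) \left(y - 6\right) = \left(B + \left(3 + y\right)\right) \left(-6 + y\right) = \left(3 + B + y\right) \left(-6 + y\right) = \left(-6 + y\right) \left(3 + B + y\right)$)
$80 \left(-23\right) p{\left(8,-2 \right)} + W{\left(36 \right)} \left(-237\right) = 80 \left(-23\right) \left(-18 + \left(-2\right)^{2} - 48 - -6 + 8 \left(-2\right)\right) + 36 \left(-237\right) = - 1840 \left(-18 + 4 - 48 + 6 - 16\right) - 8532 = \left(-1840\right) \left(-72\right) - 8532 = 132480 - 8532 = 123948$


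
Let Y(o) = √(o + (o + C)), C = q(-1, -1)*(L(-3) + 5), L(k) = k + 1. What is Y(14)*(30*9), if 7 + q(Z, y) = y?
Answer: 540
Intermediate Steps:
L(k) = 1 + k
q(Z, y) = -7 + y
C = -24 (C = (-7 - 1)*((1 - 3) + 5) = -8*(-2 + 5) = -8*3 = -24)
Y(o) = √(-24 + 2*o) (Y(o) = √(o + (o - 24)) = √(o + (-24 + o)) = √(-24 + 2*o))
Y(14)*(30*9) = √(-24 + 2*14)*(30*9) = √(-24 + 28)*270 = √4*270 = 2*270 = 540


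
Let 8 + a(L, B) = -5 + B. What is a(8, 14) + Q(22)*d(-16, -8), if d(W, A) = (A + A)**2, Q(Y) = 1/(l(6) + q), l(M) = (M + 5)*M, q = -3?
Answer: 319/63 ≈ 5.0635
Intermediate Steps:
a(L, B) = -13 + B (a(L, B) = -8 + (-5 + B) = -13 + B)
l(M) = M*(5 + M) (l(M) = (5 + M)*M = M*(5 + M))
Q(Y) = 1/63 (Q(Y) = 1/(6*(5 + 6) - 3) = 1/(6*11 - 3) = 1/(66 - 3) = 1/63)
d(W, A) = 4*A**2 (d(W, A) = (2*A)**2 = 4*A**2)
a(8, 14) + Q(22)*d(-16, -8) = (-13 + 14) + (4*(-8)**2)/63 = 1 + (4*64)/63 = 1 + (1/63)*256 = 1 + 256/63 = 319/63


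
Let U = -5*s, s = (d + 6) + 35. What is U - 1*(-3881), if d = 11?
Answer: 3621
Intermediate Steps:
s = 52 (s = (11 + 6) + 35 = 17 + 35 = 52)
U = -260 (U = -5*52 = -260)
U - 1*(-3881) = -260 - 1*(-3881) = -260 + 3881 = 3621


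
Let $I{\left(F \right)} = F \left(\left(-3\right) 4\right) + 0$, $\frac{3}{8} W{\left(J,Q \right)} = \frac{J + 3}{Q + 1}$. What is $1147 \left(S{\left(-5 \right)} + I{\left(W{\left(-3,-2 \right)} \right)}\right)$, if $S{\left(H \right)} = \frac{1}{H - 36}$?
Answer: $- \frac{1147}{41} \approx -27.976$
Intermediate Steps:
$S{\left(H \right)} = \frac{1}{-36 + H}$
$W{\left(J,Q \right)} = \frac{8 \left(3 + J\right)}{3 \left(1 + Q\right)}$ ($W{\left(J,Q \right)} = \frac{8 \frac{J + 3}{Q + 1}}{3} = \frac{8 \frac{3 + J}{1 + Q}}{3} = \frac{8 \left(3 + J\right)}{3 \left(1 + Q\right)}$)
$I{\left(F \right)} = - 12 F$ ($I{\left(F \right)} = F \left(-12\right) + 0 = - 12 F + 0 = - 12 F$)
$1147 \left(S{\left(-5 \right)} + I{\left(W{\left(-3,-2 \right)} \right)}\right) = 1147 \left(\frac{1}{-36 - 5} - 12 \frac{8 \left(3 - 3\right)}{3 \left(1 - 2\right)}\right) = 1147 \left(\frac{1}{-41} - 12 \cdot \frac{8}{3} \frac{1}{-1} \cdot 0\right) = 1147 \left(- \frac{1}{41} - 12 \cdot \frac{8}{3} \left(-1\right) 0\right) = 1147 \left(- \frac{1}{41} - 0\right) = 1147 \left(- \frac{1}{41} + 0\right) = 1147 \left(- \frac{1}{41}\right) = - \frac{1147}{41}$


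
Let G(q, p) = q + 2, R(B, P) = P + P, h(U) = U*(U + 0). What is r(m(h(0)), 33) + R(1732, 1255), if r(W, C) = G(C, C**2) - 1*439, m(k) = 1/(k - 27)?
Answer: 2106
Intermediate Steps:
h(U) = U**2 (h(U) = U*U = U**2)
R(B, P) = 2*P
m(k) = 1/(-27 + k)
G(q, p) = 2 + q
r(W, C) = -437 + C (r(W, C) = (2 + C) - 1*439 = (2 + C) - 439 = -437 + C)
r(m(h(0)), 33) + R(1732, 1255) = (-437 + 33) + 2*1255 = -404 + 2510 = 2106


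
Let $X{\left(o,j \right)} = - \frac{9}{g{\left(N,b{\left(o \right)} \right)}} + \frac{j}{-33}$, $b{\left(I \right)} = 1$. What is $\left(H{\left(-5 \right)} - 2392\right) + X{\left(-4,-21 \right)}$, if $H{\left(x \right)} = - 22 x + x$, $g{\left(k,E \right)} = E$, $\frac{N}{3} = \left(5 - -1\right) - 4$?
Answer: $- \frac{25249}{11} \approx -2295.4$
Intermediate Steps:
$N = 6$ ($N = 3 \left(\left(5 - -1\right) - 4\right) = 3 \left(\left(5 + 1\right) - 4\right) = 3 \left(6 - 4\right) = 3 \cdot 2 = 6$)
$H{\left(x \right)} = - 21 x$
$X{\left(o,j \right)} = -9 - \frac{j}{33}$ ($X{\left(o,j \right)} = - \frac{9}{1} + \frac{j}{-33} = \left(-9\right) 1 + j \left(- \frac{1}{33}\right) = -9 - \frac{j}{33}$)
$\left(H{\left(-5 \right)} - 2392\right) + X{\left(-4,-21 \right)} = \left(\left(-21\right) \left(-5\right) - 2392\right) - \frac{92}{11} = \left(105 - 2392\right) + \left(-9 + \frac{7}{11}\right) = -2287 - \frac{92}{11} = - \frac{25249}{11}$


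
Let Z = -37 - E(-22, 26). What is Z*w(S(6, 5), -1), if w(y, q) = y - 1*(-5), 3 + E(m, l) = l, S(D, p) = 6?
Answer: -660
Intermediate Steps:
E(m, l) = -3 + l
w(y, q) = 5 + y (w(y, q) = y + 5 = 5 + y)
Z = -60 (Z = -37 - (-3 + 26) = -37 - 1*23 = -37 - 23 = -60)
Z*w(S(6, 5), -1) = -60*(5 + 6) = -60*11 = -660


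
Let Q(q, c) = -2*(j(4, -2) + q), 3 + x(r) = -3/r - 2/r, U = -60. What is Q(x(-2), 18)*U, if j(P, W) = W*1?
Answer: -300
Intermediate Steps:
j(P, W) = W
x(r) = -3 - 5/r (x(r) = -3 + (-3/r - 2/r) = -3 - 5/r)
Q(q, c) = 4 - 2*q (Q(q, c) = -2*(-2 + q) = 4 - 2*q)
Q(x(-2), 18)*U = (4 - 2*(-3 - 5/(-2)))*(-60) = (4 - 2*(-3 - 5*(-½)))*(-60) = (4 - 2*(-3 + 5/2))*(-60) = (4 - 2*(-½))*(-60) = (4 + 1)*(-60) = 5*(-60) = -300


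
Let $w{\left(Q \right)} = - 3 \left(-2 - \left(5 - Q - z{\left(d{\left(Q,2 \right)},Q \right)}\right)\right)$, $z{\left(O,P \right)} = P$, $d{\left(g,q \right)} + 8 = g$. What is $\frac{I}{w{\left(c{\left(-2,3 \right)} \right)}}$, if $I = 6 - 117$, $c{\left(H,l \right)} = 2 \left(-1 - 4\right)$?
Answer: $- \frac{37}{27} \approx -1.3704$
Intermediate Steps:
$c{\left(H,l \right)} = -10$ ($c{\left(H,l \right)} = 2 \left(-5\right) = -10$)
$d{\left(g,q \right)} = -8 + g$
$w{\left(Q \right)} = 21 - 6 Q$ ($w{\left(Q \right)} = - 3 \left(-2 + \left(\left(Q + Q\right) - 5\right)\right) = - 3 \left(-2 + \left(2 Q - 5\right)\right) = - 3 \left(-2 + \left(-5 + 2 Q\right)\right) = - 3 \left(-7 + 2 Q\right) = 21 - 6 Q$)
$I = -111$ ($I = 6 - 117 = -111$)
$\frac{I}{w{\left(c{\left(-2,3 \right)} \right)}} = - \frac{111}{21 - -60} = - \frac{111}{21 + 60} = - \frac{111}{81} = \left(-111\right) \frac{1}{81} = - \frac{37}{27}$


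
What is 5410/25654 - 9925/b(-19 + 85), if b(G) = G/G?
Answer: -127305270/12827 ≈ -9924.8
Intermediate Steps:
b(G) = 1
5410/25654 - 9925/b(-19 + 85) = 5410/25654 - 9925/1 = 5410*(1/25654) - 9925*1 = 2705/12827 - 9925 = -127305270/12827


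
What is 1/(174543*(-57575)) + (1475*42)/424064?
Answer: 311277476932343/2130775981723200 ≈ 0.14609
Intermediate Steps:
1/(174543*(-57575)) + (1475*42)/424064 = (1/174543)*(-1/57575) + 61950*(1/424064) = -1/10049313225 + 30975/212032 = 311277476932343/2130775981723200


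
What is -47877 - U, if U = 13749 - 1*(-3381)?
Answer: -65007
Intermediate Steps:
U = 17130 (U = 13749 + 3381 = 17130)
-47877 - U = -47877 - 1*17130 = -47877 - 17130 = -65007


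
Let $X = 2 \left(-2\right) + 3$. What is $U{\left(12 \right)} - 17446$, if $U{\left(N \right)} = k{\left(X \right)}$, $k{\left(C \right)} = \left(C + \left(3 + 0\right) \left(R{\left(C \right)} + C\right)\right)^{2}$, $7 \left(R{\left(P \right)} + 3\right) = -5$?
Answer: $- \frac{843618}{49} \approx -17217.0$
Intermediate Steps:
$R{\left(P \right)} = - \frac{26}{7}$ ($R{\left(P \right)} = -3 + \frac{1}{7} \left(-5\right) = -3 - \frac{5}{7} = - \frac{26}{7}$)
$X = -1$ ($X = -4 + 3 = -1$)
$k{\left(C \right)} = \left(- \frac{78}{7} + 4 C\right)^{2}$ ($k{\left(C \right)} = \left(C + \left(3 + 0\right) \left(- \frac{26}{7} + C\right)\right)^{2} = \left(C + 3 \left(- \frac{26}{7} + C\right)\right)^{2} = \left(C + \left(- \frac{78}{7} + 3 C\right)\right)^{2} = \left(- \frac{78}{7} + 4 C\right)^{2}$)
$U{\left(N \right)} = \frac{11236}{49}$ ($U{\left(N \right)} = \frac{4 \left(-39 + 14 \left(-1\right)\right)^{2}}{49} = \frac{4 \left(-39 - 14\right)^{2}}{49} = \frac{4 \left(-53\right)^{2}}{49} = \frac{4}{49} \cdot 2809 = \frac{11236}{49}$)
$U{\left(12 \right)} - 17446 = \frac{11236}{49} - 17446 = - \frac{843618}{49}$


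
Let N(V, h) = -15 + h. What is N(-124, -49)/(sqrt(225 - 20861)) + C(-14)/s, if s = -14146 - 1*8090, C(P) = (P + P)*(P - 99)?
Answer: -791/5559 + 32*I*sqrt(5159)/5159 ≈ -0.14229 + 0.44552*I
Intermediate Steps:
C(P) = 2*P*(-99 + P) (C(P) = (2*P)*(-99 + P) = 2*P*(-99 + P))
s = -22236 (s = -14146 - 8090 = -22236)
N(-124, -49)/(sqrt(225 - 20861)) + C(-14)/s = (-15 - 49)/(sqrt(225 - 20861)) + (2*(-14)*(-99 - 14))/(-22236) = -64*(-I*sqrt(5159)/10318) + (2*(-14)*(-113))*(-1/22236) = -64*(-I*sqrt(5159)/10318) + 3164*(-1/22236) = -(-32)*I*sqrt(5159)/5159 - 791/5559 = 32*I*sqrt(5159)/5159 - 791/5559 = -791/5559 + 32*I*sqrt(5159)/5159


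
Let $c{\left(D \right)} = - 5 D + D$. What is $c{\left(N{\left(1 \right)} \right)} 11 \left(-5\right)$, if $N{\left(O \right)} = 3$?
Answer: $660$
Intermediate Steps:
$c{\left(D \right)} = - 4 D$
$c{\left(N{\left(1 \right)} \right)} 11 \left(-5\right) = \left(-4\right) 3 \cdot 11 \left(-5\right) = \left(-12\right) 11 \left(-5\right) = \left(-132\right) \left(-5\right) = 660$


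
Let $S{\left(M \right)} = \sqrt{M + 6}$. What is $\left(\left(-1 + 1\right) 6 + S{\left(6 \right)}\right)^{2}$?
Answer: $12$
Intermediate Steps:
$S{\left(M \right)} = \sqrt{6 + M}$
$\left(\left(-1 + 1\right) 6 + S{\left(6 \right)}\right)^{2} = \left(\left(-1 + 1\right) 6 + \sqrt{6 + 6}\right)^{2} = \left(0 \cdot 6 + \sqrt{12}\right)^{2} = \left(0 + 2 \sqrt{3}\right)^{2} = \left(2 \sqrt{3}\right)^{2} = 12$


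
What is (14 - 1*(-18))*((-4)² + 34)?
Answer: 1600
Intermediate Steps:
(14 - 1*(-18))*((-4)² + 34) = (14 + 18)*(16 + 34) = 32*50 = 1600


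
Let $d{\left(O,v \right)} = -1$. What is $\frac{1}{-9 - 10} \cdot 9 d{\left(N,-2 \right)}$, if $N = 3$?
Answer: $\frac{9}{19} \approx 0.47368$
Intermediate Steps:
$\frac{1}{-9 - 10} \cdot 9 d{\left(N,-2 \right)} = \frac{1}{-9 - 10} \cdot 9 \left(-1\right) = \frac{1}{-19} \cdot 9 \left(-1\right) = \left(- \frac{1}{19}\right) 9 \left(-1\right) = \left(- \frac{9}{19}\right) \left(-1\right) = \frac{9}{19}$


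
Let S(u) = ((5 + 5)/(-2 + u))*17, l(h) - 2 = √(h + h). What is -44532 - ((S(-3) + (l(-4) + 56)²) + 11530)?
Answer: -59384 - 232*I*√2 ≈ -59384.0 - 328.1*I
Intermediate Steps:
l(h) = 2 + √2*√h (l(h) = 2 + √(h + h) = 2 + √(2*h) = 2 + √2*√h)
S(u) = 170/(-2 + u) (S(u) = (10/(-2 + u))*17 = 170/(-2 + u))
-44532 - ((S(-3) + (l(-4) + 56)²) + 11530) = -44532 - ((170/(-2 - 3) + ((2 + √2*√(-4)) + 56)²) + 11530) = -44532 - ((170/(-5) + ((2 + √2*(2*I)) + 56)²) + 11530) = -44532 - ((170*(-⅕) + ((2 + 2*I*√2) + 56)²) + 11530) = -44532 - ((-34 + (58 + 2*I*√2)²) + 11530) = -44532 - (11496 + (58 + 2*I*√2)²) = -44532 + (-11496 - (58 + 2*I*√2)²) = -56028 - (58 + 2*I*√2)²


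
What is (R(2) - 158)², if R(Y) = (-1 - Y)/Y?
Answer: 101761/4 ≈ 25440.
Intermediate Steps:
R(Y) = (-1 - Y)/Y
(R(2) - 158)² = ((-1 - 1*2)/2 - 158)² = ((-1 - 2)/2 - 158)² = ((½)*(-3) - 158)² = (-3/2 - 158)² = (-319/2)² = 101761/4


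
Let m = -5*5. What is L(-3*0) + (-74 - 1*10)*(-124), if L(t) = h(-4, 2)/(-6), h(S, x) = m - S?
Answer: 20839/2 ≈ 10420.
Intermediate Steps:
m = -25
h(S, x) = -25 - S
L(t) = 7/2 (L(t) = (-25 - 1*(-4))/(-6) = (-25 + 4)*(-⅙) = -21*(-⅙) = 7/2)
L(-3*0) + (-74 - 1*10)*(-124) = 7/2 + (-74 - 1*10)*(-124) = 7/2 + (-74 - 10)*(-124) = 7/2 - 84*(-124) = 7/2 + 10416 = 20839/2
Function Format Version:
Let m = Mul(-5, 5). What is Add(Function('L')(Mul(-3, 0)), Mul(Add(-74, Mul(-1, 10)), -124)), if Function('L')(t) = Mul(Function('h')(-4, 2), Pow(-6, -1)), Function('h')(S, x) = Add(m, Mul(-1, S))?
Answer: Rational(20839, 2) ≈ 10420.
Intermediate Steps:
m = -25
Function('h')(S, x) = Add(-25, Mul(-1, S))
Function('L')(t) = Rational(7, 2) (Function('L')(t) = Mul(Add(-25, Mul(-1, -4)), Pow(-6, -1)) = Mul(Add(-25, 4), Rational(-1, 6)) = Mul(-21, Rational(-1, 6)) = Rational(7, 2))
Add(Function('L')(Mul(-3, 0)), Mul(Add(-74, Mul(-1, 10)), -124)) = Add(Rational(7, 2), Mul(Add(-74, Mul(-1, 10)), -124)) = Add(Rational(7, 2), Mul(Add(-74, -10), -124)) = Add(Rational(7, 2), Mul(-84, -124)) = Add(Rational(7, 2), 10416) = Rational(20839, 2)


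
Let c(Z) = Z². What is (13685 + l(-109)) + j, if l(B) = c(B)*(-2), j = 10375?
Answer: 298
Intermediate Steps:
l(B) = -2*B² (l(B) = B²*(-2) = -2*B²)
(13685 + l(-109)) + j = (13685 - 2*(-109)²) + 10375 = (13685 - 2*11881) + 10375 = (13685 - 23762) + 10375 = -10077 + 10375 = 298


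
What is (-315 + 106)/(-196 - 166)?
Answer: 209/362 ≈ 0.57735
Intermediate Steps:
(-315 + 106)/(-196 - 166) = -209/(-362) = -209*(-1/362) = 209/362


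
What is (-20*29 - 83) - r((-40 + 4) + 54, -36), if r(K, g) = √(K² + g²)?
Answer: -663 - 18*√5 ≈ -703.25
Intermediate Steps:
(-20*29 - 83) - r((-40 + 4) + 54, -36) = (-20*29 - 83) - √(((-40 + 4) + 54)² + (-36)²) = (-580 - 83) - √((-36 + 54)² + 1296) = -663 - √(18² + 1296) = -663 - √(324 + 1296) = -663 - √1620 = -663 - 18*√5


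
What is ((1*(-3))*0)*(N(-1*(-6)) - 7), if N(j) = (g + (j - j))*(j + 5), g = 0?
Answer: 0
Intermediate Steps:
N(j) = 0 (N(j) = (0 + (j - j))*(j + 5) = (0 + 0)*(5 + j) = 0*(5 + j) = 0)
((1*(-3))*0)*(N(-1*(-6)) - 7) = ((1*(-3))*0)*(0 - 7) = -3*0*(-7) = 0*(-7) = 0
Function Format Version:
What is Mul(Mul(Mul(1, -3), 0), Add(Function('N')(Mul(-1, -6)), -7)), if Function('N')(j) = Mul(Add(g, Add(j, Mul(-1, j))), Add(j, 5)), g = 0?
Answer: 0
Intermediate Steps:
Function('N')(j) = 0 (Function('N')(j) = Mul(Add(0, Add(j, Mul(-1, j))), Add(j, 5)) = Mul(Add(0, 0), Add(5, j)) = Mul(0, Add(5, j)) = 0)
Mul(Mul(Mul(1, -3), 0), Add(Function('N')(Mul(-1, -6)), -7)) = Mul(Mul(Mul(1, -3), 0), Add(0, -7)) = Mul(Mul(-3, 0), -7) = Mul(0, -7) = 0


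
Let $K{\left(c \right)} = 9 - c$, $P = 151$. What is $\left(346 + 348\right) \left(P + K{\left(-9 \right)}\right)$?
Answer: $117286$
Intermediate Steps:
$\left(346 + 348\right) \left(P + K{\left(-9 \right)}\right) = \left(346 + 348\right) \left(151 + \left(9 - -9\right)\right) = 694 \left(151 + \left(9 + 9\right)\right) = 694 \left(151 + 18\right) = 694 \cdot 169 = 117286$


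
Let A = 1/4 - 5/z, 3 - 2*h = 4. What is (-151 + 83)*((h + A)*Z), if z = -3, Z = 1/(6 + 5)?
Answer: -289/33 ≈ -8.7576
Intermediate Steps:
h = -½ (h = 3/2 - ½*4 = 3/2 - 2 = -½ ≈ -0.50000)
Z = 1/11 ≈ 0.090909
A = 23/12 (A = 1/4 - 5/(-3) = 1*(¼) - 5*(-⅓) = ¼ + 5/3 = 23/12 ≈ 1.9167)
(-151 + 83)*((h + A)*Z) = (-151 + 83)*((-½ + 23/12)*(1/11)) = -289/(3*11) = -68*17/132 = -289/33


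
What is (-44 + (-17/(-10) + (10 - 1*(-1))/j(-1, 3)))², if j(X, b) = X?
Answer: 284089/100 ≈ 2840.9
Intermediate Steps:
(-44 + (-17/(-10) + (10 - 1*(-1))/j(-1, 3)))² = (-44 + (-17/(-10) + (10 - 1*(-1))/(-1)))² = (-44 + (-17*(-⅒) + (10 + 1)*(-1)))² = (-44 + (17/10 + 11*(-1)))² = (-44 + (17/10 - 11))² = (-44 - 93/10)² = (-533/10)² = 284089/100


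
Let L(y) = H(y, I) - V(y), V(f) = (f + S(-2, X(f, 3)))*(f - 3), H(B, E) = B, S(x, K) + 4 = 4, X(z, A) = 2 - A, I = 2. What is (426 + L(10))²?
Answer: 133956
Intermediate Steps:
S(x, K) = 0 (S(x, K) = -4 + 4 = 0)
V(f) = f*(-3 + f) (V(f) = (f + 0)*(f - 3) = f*(-3 + f))
L(y) = y - y*(-3 + y)
(426 + L(10))² = (426 + 10*(4 - 1*10))² = (426 + 10*(4 - 10))² = (426 + 10*(-6))² = (426 - 60)² = 366² = 133956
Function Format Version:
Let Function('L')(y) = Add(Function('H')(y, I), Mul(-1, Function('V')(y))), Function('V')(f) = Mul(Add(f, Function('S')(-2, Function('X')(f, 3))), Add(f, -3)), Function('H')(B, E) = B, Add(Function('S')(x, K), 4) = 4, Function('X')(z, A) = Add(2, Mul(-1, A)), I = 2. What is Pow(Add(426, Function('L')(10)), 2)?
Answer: 133956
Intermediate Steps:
Function('S')(x, K) = 0 (Function('S')(x, K) = Add(-4, 4) = 0)
Function('V')(f) = Mul(f, Add(-3, f)) (Function('V')(f) = Mul(Add(f, 0), Add(f, -3)) = Mul(f, Add(-3, f)))
Function('L')(y) = Add(y, Mul(-1, y, Add(-3, y))) (Function('L')(y) = Add(y, Mul(-1, Mul(y, Add(-3, y)))) = Add(y, Mul(-1, y, Add(-3, y))))
Pow(Add(426, Function('L')(10)), 2) = Pow(Add(426, Mul(10, Add(4, Mul(-1, 10)))), 2) = Pow(Add(426, Mul(10, Add(4, -10))), 2) = Pow(Add(426, Mul(10, -6)), 2) = Pow(Add(426, -60), 2) = Pow(366, 2) = 133956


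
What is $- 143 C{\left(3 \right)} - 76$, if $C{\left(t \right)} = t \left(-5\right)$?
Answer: $2069$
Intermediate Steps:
$C{\left(t \right)} = - 5 t$
$- 143 C{\left(3 \right)} - 76 = - 143 \left(\left(-5\right) 3\right) - 76 = \left(-143\right) \left(-15\right) - 76 = 2145 - 76 = 2069$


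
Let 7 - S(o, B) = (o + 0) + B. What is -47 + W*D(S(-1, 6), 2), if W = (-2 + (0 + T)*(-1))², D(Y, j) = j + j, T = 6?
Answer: 209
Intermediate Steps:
S(o, B) = 7 - B - o (S(o, B) = 7 - ((o + 0) + B) = 7 - (o + B) = 7 - (B + o) = 7 + (-B - o) = 7 - B - o)
D(Y, j) = 2*j
W = 64 (W = (-2 + (0 + 6)*(-1))² = (-2 + 6*(-1))² = (-2 - 6)² = (-8)² = 64)
-47 + W*D(S(-1, 6), 2) = -47 + 64*(2*2) = -47 + 64*4 = -47 + 256 = 209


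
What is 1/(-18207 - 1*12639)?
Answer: -1/30846 ≈ -3.2419e-5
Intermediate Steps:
1/(-18207 - 1*12639) = 1/(-18207 - 12639) = 1/(-30846) = -1/30846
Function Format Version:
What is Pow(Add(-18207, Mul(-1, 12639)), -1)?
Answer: Rational(-1, 30846) ≈ -3.2419e-5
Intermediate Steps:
Pow(Add(-18207, Mul(-1, 12639)), -1) = Pow(Add(-18207, -12639), -1) = Pow(-30846, -1) = Rational(-1, 30846)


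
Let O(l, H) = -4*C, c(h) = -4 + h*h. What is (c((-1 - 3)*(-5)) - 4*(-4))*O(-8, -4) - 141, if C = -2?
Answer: 3155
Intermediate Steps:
c(h) = -4 + h²
O(l, H) = 8 (O(l, H) = -4*(-2) = 8)
(c((-1 - 3)*(-5)) - 4*(-4))*O(-8, -4) - 141 = ((-4 + ((-1 - 3)*(-5))²) - 4*(-4))*8 - 141 = ((-4 + (-4*(-5))²) + 16)*8 - 141 = ((-4 + 20²) + 16)*8 - 141 = ((-4 + 400) + 16)*8 - 141 = (396 + 16)*8 - 141 = 412*8 - 141 = 3296 - 141 = 3155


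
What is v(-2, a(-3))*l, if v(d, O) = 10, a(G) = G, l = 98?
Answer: 980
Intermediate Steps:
v(-2, a(-3))*l = 10*98 = 980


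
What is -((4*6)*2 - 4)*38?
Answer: -1672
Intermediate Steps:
-((4*6)*2 - 4)*38 = -(24*2 - 4)*38 = -(48 - 4)*38 = -44*38 = -1*1672 = -1672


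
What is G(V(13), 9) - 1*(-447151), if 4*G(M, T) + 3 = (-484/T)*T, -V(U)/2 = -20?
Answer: 1788117/4 ≈ 4.4703e+5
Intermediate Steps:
V(U) = 40 (V(U) = -2*(-20) = 40)
G(M, T) = -487/4 (G(M, T) = -3/4 + ((-484/T)*T)/4 = -3/4 + (1/4)*(-484) = -3/4 - 121 = -487/4)
G(V(13), 9) - 1*(-447151) = -487/4 - 1*(-447151) = -487/4 + 447151 = 1788117/4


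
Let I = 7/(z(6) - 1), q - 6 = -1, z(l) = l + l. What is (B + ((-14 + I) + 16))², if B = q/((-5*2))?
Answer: 2209/484 ≈ 4.5640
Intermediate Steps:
z(l) = 2*l
q = 5 (q = 6 - 1 = 5)
B = -½ (B = 5/((-5*2)) = 5/(-10) = 5*(-⅒) = -½ ≈ -0.50000)
I = 7/11 (I = 7/(2*6 - 1) = 7/(12 - 1) = 7/11 ≈ 0.63636)
(B + ((-14 + I) + 16))² = (-½ + ((-14 + 7/11) + 16))² = (-½ + (-147/11 + 16))² = (-½ + 29/11)² = (47/22)² = 2209/484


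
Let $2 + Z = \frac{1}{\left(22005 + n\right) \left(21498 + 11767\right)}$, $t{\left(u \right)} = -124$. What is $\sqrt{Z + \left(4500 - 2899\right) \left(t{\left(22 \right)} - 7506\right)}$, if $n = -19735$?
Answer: $\frac{i \sqrt{2786138504423414894738}}{15102310} \approx 3495.1 i$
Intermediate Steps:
$Z = - \frac{151023099}{75511550}$ ($Z = -2 + \frac{1}{\left(22005 - 19735\right) \left(21498 + 11767\right)} = -2 + \frac{1}{2270 \cdot 33265} = -2 + \frac{1}{75511550} = - \frac{151023099}{75511550} \approx -2.0$)
$\sqrt{Z + \left(4500 - 2899\right) \left(t{\left(22 \right)} - 7506\right)} = \sqrt{- \frac{151023099}{75511550} + \left(4500 - 2899\right) \left(-124 - 7506\right)} = \sqrt{- \frac{151023099}{75511550} + 1601 \left(-7630\right)} = \sqrt{- \frac{151023099}{75511550} - 12215630} = \sqrt{- \frac{922421306549599}{75511550}} = \frac{i \sqrt{2786138504423414894738}}{15102310}$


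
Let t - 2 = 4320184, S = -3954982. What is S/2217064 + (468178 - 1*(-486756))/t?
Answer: -3742277018219/2394532213476 ≈ -1.5628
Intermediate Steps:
t = 4320186 (t = 2 + 4320184 = 4320186)
S/2217064 + (468178 - 1*(-486756))/t = -3954982/2217064 + (468178 - 1*(-486756))/4320186 = -3954982*1/2217064 + (468178 + 486756)*(1/4320186) = -1977491/1108532 + 954934*(1/4320186) = -1977491/1108532 + 477467/2160093 = -3742277018219/2394532213476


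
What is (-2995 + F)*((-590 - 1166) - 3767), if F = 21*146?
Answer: -392133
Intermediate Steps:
F = 3066
(-2995 + F)*((-590 - 1166) - 3767) = (-2995 + 3066)*((-590 - 1166) - 3767) = 71*(-1756 - 3767) = 71*(-5523) = -392133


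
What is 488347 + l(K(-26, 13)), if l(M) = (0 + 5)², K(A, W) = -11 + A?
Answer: 488372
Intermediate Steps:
l(M) = 25 (l(M) = 5² = 25)
488347 + l(K(-26, 13)) = 488347 + 25 = 488372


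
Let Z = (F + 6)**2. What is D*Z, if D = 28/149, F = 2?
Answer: 1792/149 ≈ 12.027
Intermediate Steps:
D = 28/149 (D = 28*(1/149) = 28/149 ≈ 0.18792)
Z = 64 (Z = (2 + 6)**2 = 8**2 = 64)
D*Z = (28/149)*64 = 1792/149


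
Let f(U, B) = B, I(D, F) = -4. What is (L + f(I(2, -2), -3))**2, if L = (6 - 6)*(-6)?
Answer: 9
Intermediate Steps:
L = 0 (L = 0*(-6) = 0)
(L + f(I(2, -2), -3))**2 = (0 - 3)**2 = (-3)**2 = 9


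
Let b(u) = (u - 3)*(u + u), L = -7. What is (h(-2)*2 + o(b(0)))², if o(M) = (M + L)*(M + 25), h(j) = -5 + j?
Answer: 35721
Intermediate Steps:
b(u) = 2*u*(-3 + u) (b(u) = (-3 + u)*(2*u) = 2*u*(-3 + u))
o(M) = (-7 + M)*(25 + M) (o(M) = (M - 7)*(M + 25) = (-7 + M)*(25 + M))
(h(-2)*2 + o(b(0)))² = ((-5 - 2)*2 + (-175 + (2*0*(-3 + 0))² + 18*(2*0*(-3 + 0))))² = (-7*2 + (-175 + (2*0*(-3))² + 18*(2*0*(-3))))² = (-14 + (-175 + 0² + 18*0))² = (-14 + (-175 + 0 + 0))² = (-14 - 175)² = (-189)² = 35721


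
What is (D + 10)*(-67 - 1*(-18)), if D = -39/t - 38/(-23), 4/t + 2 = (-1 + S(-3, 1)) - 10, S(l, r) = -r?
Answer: -333935/46 ≈ -7259.5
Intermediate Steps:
t = -2/7 (t = 4/(-2 + ((-1 - 1*1) - 10)) = 4/(-2 + ((-1 - 1) - 10)) = 4/(-2 + (-2 - 10)) = 4/(-2 - 12) = 4/(-14) = 4*(-1/14) = -2/7 ≈ -0.28571)
D = 6355/46 (D = -39/(-2/7) - 38/(-23) = -39*(-7/2) - 38*(-1/23) = 273/2 + 38/23 = 6355/46 ≈ 138.15)
(D + 10)*(-67 - 1*(-18)) = (6355/46 + 10)*(-67 - 1*(-18)) = 6815*(-67 + 18)/46 = (6815/46)*(-49) = -333935/46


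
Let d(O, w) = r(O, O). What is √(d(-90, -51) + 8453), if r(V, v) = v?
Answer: √8363 ≈ 91.449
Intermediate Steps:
d(O, w) = O
√(d(-90, -51) + 8453) = √(-90 + 8453) = √8363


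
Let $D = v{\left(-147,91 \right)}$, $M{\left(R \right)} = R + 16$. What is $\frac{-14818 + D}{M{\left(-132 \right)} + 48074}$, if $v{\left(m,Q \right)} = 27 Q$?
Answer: $- \frac{12361}{47958} \approx -0.25775$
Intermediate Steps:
$M{\left(R \right)} = 16 + R$
$D = 2457$ ($D = 27 \cdot 91 = 2457$)
$\frac{-14818 + D}{M{\left(-132 \right)} + 48074} = \frac{-14818 + 2457}{\left(16 - 132\right) + 48074} = - \frac{12361}{-116 + 48074} = - \frac{12361}{47958}$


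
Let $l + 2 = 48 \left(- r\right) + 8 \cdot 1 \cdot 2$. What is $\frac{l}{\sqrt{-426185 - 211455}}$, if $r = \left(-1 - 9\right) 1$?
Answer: $- \frac{13 i \sqrt{159410}}{8390} \approx - 0.61864 i$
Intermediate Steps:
$r = -10$ ($r = \left(-10\right) 1 = -10$)
$l = 494$ ($l = -2 + \left(48 \left(\left(-1\right) \left(-10\right)\right) + 8 \cdot 1 \cdot 2\right) = -2 + \left(48 \cdot 10 + 8 \cdot 2\right) = -2 + \left(480 + 16\right) = -2 + 496 = 494$)
$\frac{l}{\sqrt{-426185 - 211455}} = \frac{494}{\sqrt{-426185 - 211455}} = \frac{494}{\sqrt{-637640}} = \frac{494}{2 i \sqrt{159410}} = 494 \left(- \frac{i \sqrt{159410}}{318820}\right) = - \frac{13 i \sqrt{159410}}{8390}$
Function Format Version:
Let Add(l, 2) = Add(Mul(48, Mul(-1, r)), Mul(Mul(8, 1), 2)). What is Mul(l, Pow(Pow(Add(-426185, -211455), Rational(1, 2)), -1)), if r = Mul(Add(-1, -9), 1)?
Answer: Mul(Rational(-13, 8390), I, Pow(159410, Rational(1, 2))) ≈ Mul(-0.61864, I)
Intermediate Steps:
r = -10 (r = Mul(-10, 1) = -10)
l = 494 (l = Add(-2, Add(Mul(48, Mul(-1, -10)), Mul(Mul(8, 1), 2))) = Add(-2, Add(Mul(48, 10), Mul(8, 2))) = Add(-2, Add(480, 16)) = Add(-2, 496) = 494)
Mul(l, Pow(Pow(Add(-426185, -211455), Rational(1, 2)), -1)) = Mul(494, Pow(Pow(Add(-426185, -211455), Rational(1, 2)), -1)) = Mul(494, Pow(Pow(-637640, Rational(1, 2)), -1)) = Mul(494, Pow(Mul(2, I, Pow(159410, Rational(1, 2))), -1)) = Mul(494, Mul(Rational(-1, 318820), I, Pow(159410, Rational(1, 2)))) = Mul(Rational(-13, 8390), I, Pow(159410, Rational(1, 2)))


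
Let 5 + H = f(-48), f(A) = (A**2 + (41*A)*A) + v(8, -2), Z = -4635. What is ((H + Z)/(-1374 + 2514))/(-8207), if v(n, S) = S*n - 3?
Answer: -30703/3118660 ≈ -0.0098449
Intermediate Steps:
v(n, S) = -3 + S*n
f(A) = -19 + 42*A**2 (f(A) = (A**2 + (41*A)*A) + (-3 - 2*8) = (A**2 + 41*A**2) + (-3 - 16) = 42*A**2 - 19 = -19 + 42*A**2)
H = 96744 (H = -5 + (-19 + 42*(-48)**2) = -5 + (-19 + 42*2304) = -5 + (-19 + 96768) = -5 + 96749 = 96744)
((H + Z)/(-1374 + 2514))/(-8207) = ((96744 - 4635)/(-1374 + 2514))/(-8207) = (92109/1140)*(-1/8207) = (92109*(1/1140))*(-1/8207) = (30703/380)*(-1/8207) = -30703/3118660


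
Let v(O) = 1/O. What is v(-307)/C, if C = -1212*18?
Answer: 1/6697512 ≈ 1.4931e-7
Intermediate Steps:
C = -21816
v(-307)/C = 1/(-307*(-21816)) = -1/307*(-1/21816) = 1/6697512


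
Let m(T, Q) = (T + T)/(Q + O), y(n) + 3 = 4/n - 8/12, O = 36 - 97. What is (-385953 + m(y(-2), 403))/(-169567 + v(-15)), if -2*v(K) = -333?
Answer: 395987812/173804913 ≈ 2.2783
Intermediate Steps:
O = -61
y(n) = -11/3 + 4/n (y(n) = -3 + (4/n - 8/12) = -3 + (4/n - 8*1/12) = -3 + (4/n - ⅔) = -3 + (-⅔ + 4/n) = -11/3 + 4/n)
v(K) = 333/2 (v(K) = -½*(-333) = 333/2)
m(T, Q) = 2*T/(-61 + Q) (m(T, Q) = (T + T)/(Q - 61) = (2*T)/(-61 + Q) = 2*T/(-61 + Q))
(-385953 + m(y(-2), 403))/(-169567 + v(-15)) = (-385953 + 2*(-11/3 + 4/(-2))/(-61 + 403))/(-169567 + 333/2) = (-385953 + 2*(-11/3 + 4*(-½))/342)/(-338801/2) = (-385953 + 2*(-11/3 - 2)*(1/342))*(-2/338801) = (-385953 + 2*(-17/3)*(1/342))*(-2/338801) = (-385953 - 17/513)*(-2/338801) = -197993906/513*(-2/338801) = 395987812/173804913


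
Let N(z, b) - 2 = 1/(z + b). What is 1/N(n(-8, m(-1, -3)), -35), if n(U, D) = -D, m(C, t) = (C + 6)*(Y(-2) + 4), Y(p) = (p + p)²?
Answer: 135/269 ≈ 0.50186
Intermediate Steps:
Y(p) = 4*p² (Y(p) = (2*p)² = 4*p²)
m(C, t) = 120 + 20*C (m(C, t) = (C + 6)*(4*(-2)² + 4) = (6 + C)*(4*4 + 4) = (6 + C)*(16 + 4) = (6 + C)*20 = 120 + 20*C)
N(z, b) = 2 + 1/(b + z) (N(z, b) = 2 + 1/(z + b) = 2 + 1/(b + z))
1/N(n(-8, m(-1, -3)), -35) = 1/((1 + 2*(-35) + 2*(-(120 + 20*(-1))))/(-35 - (120 + 20*(-1)))) = 1/((1 - 70 + 2*(-(120 - 20)))/(-35 - (120 - 20))) = 1/((1 - 70 + 2*(-1*100))/(-35 - 1*100)) = 1/((1 - 70 + 2*(-100))/(-35 - 100)) = 1/((1 - 70 - 200)/(-135)) = 1/(-1/135*(-269)) = 1/(269/135) = 135/269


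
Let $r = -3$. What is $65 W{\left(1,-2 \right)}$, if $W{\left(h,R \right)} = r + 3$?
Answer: $0$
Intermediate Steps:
$W{\left(h,R \right)} = 0$ ($W{\left(h,R \right)} = -3 + 3 = 0$)
$65 W{\left(1,-2 \right)} = 65 \cdot 0 = 0$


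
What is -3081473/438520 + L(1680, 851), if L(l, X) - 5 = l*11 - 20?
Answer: 8094190327/438520 ≈ 18458.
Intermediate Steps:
L(l, X) = -15 + 11*l (L(l, X) = 5 + (l*11 - 20) = 5 + (11*l - 20) = 5 + (-20 + 11*l) = -15 + 11*l)
-3081473/438520 + L(1680, 851) = -3081473/438520 + (-15 + 11*1680) = -3081473*1/438520 + (-15 + 18480) = -3081473/438520 + 18465 = 8094190327/438520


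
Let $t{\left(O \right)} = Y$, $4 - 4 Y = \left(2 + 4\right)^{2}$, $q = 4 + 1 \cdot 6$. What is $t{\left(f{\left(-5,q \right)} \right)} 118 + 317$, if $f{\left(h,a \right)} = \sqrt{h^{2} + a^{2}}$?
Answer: $-627$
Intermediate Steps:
$q = 10$ ($q = 4 + 6 = 10$)
$Y = -8$ ($Y = 1 - \frac{\left(2 + 4\right)^{2}}{4} = 1 - \frac{6^{2}}{4} = 1 - 9 = -8$)
$f{\left(h,a \right)} = \sqrt{a^{2} + h^{2}}$
$t{\left(O \right)} = -8$
$t{\left(f{\left(-5,q \right)} \right)} 118 + 317 = \left(-8\right) 118 + 317 = -944 + 317 = -627$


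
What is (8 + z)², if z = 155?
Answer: 26569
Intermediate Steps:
(8 + z)² = (8 + 155)² = 163² = 26569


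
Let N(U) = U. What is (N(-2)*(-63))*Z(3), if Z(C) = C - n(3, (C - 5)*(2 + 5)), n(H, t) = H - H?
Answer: 378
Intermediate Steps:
n(H, t) = 0
Z(C) = C (Z(C) = C - 1*0 = C + 0 = C)
(N(-2)*(-63))*Z(3) = -2*(-63)*3 = 126*3 = 378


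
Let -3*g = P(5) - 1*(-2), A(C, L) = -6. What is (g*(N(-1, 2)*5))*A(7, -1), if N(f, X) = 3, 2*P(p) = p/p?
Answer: 75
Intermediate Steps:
P(p) = ½ (P(p) = (p/p)/2 = (½)*1 = ½)
g = -⅚ (g = -(½ - 1*(-2))/3 = -(½ + 2)/3 = -⅓*5/2 = -⅚ ≈ -0.83333)
(g*(N(-1, 2)*5))*A(7, -1) = -5*5/2*(-6) = -⅚*15*(-6) = -25/2*(-6) = 75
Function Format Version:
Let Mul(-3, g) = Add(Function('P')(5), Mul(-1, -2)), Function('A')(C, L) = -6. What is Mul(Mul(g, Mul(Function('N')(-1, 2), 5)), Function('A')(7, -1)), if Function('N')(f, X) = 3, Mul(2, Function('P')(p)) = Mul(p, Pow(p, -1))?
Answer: 75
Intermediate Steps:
Function('P')(p) = Rational(1, 2) (Function('P')(p) = Mul(Rational(1, 2), Mul(p, Pow(p, -1))) = Mul(Rational(1, 2), 1) = Rational(1, 2))
g = Rational(-5, 6) (g = Mul(Rational(-1, 3), Add(Rational(1, 2), Mul(-1, -2))) = Mul(Rational(-1, 3), Add(Rational(1, 2), 2)) = Mul(Rational(-1, 3), Rational(5, 2)) = Rational(-5, 6) ≈ -0.83333)
Mul(Mul(g, Mul(Function('N')(-1, 2), 5)), Function('A')(7, -1)) = Mul(Mul(Rational(-5, 6), Mul(3, 5)), -6) = Mul(Mul(Rational(-5, 6), 15), -6) = Mul(Rational(-25, 2), -6) = 75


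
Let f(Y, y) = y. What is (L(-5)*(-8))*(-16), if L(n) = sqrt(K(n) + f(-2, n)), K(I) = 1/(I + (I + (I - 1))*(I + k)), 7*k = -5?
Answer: 128*I*sqrt(10090)/45 ≈ 285.72*I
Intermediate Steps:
k = -5/7 (k = (1/7)*(-5) = -5/7 ≈ -0.71429)
K(I) = 1/(I + (-1 + 2*I)*(-5/7 + I)) (K(I) = 1/(I + (I + (I - 1))*(I - 5/7)) = 1/(I + (I + (-1 + I))*(-5/7 + I)) = 1/(I + (-1 + 2*I)*(-5/7 + I)))
L(n) = sqrt(n + 7/(5 - 10*n + 14*n**2)) (L(n) = sqrt(7/(5 - 10*n + 14*n**2) + n) = sqrt(n + 7/(5 - 10*n + 14*n**2)))
(L(-5)*(-8))*(-16) = (sqrt((7 - 5*(5 - 10*(-5) + 14*(-5)**2))/(5 - 10*(-5) + 14*(-5)**2))*(-8))*(-16) = (sqrt((7 - 5*(5 + 50 + 14*25))/(5 + 50 + 14*25))*(-8))*(-16) = (sqrt((7 - 5*(5 + 50 + 350))/(5 + 50 + 350))*(-8))*(-16) = (sqrt((7 - 5*405)/405)*(-8))*(-16) = (sqrt((7 - 2025)/405)*(-8))*(-16) = (sqrt((1/405)*(-2018))*(-8))*(-16) = (sqrt(-2018/405)*(-8))*(-16) = ((I*sqrt(10090)/45)*(-8))*(-16) = -8*I*sqrt(10090)/45*(-16) = 128*I*sqrt(10090)/45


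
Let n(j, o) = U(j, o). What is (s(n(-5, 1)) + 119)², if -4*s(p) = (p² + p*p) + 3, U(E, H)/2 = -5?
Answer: 74529/16 ≈ 4658.1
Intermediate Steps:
U(E, H) = -10 (U(E, H) = 2*(-5) = -10)
n(j, o) = -10
s(p) = -¾ - p²/2 (s(p) = -((p² + p*p) + 3)/4 = -((p² + p²) + 3)/4 = -(2*p² + 3)/4 = -(3 + 2*p²)/4 = -¾ - p²/2)
(s(n(-5, 1)) + 119)² = ((-¾ - ½*(-10)²) + 119)² = ((-¾ - ½*100) + 119)² = ((-¾ - 50) + 119)² = (-203/4 + 119)² = (273/4)² = 74529/16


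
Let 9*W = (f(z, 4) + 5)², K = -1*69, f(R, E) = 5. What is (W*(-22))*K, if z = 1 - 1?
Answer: 50600/3 ≈ 16867.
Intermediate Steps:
z = 0
K = -69
W = 100/9 (W = (5 + 5)²/9 = (⅑)*10² = (⅑)*100 = 100/9 ≈ 11.111)
(W*(-22))*K = ((100/9)*(-22))*(-69) = -2200/9*(-69) = 50600/3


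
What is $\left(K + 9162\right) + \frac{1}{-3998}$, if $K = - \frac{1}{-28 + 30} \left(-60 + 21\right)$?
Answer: $\frac{18353818}{1999} \approx 9181.5$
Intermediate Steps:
$K = \frac{39}{2}$ ($K = - \frac{1}{2} \left(-39\right) = \left(-1\right) \frac{1}{2} \left(-39\right) = \left(- \frac{1}{2}\right) \left(-39\right) = \frac{39}{2} \approx 19.5$)
$\left(K + 9162\right) + \frac{1}{-3998} = \left(\frac{39}{2} + 9162\right) + \frac{1}{-3998} = \frac{18363}{2} - \frac{1}{3998} = \frac{18353818}{1999}$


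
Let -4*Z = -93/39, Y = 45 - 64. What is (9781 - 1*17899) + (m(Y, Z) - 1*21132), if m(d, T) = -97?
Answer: -29347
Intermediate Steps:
Y = -19
Z = 31/52 (Z = -(-93)/(4*39) = -1/4*(-31/13) = 31/52 ≈ 0.59615)
(9781 - 1*17899) + (m(Y, Z) - 1*21132) = (9781 - 1*17899) + (-97 - 1*21132) = (9781 - 17899) + (-97 - 21132) = -8118 - 21229 = -29347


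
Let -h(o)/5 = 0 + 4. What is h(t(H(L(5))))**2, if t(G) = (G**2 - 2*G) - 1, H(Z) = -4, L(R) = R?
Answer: 400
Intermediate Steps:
t(G) = -1 + G**2 - 2*G
h(o) = -20 (h(o) = -5*(0 + 4) = -5*4 = -20)
h(t(H(L(5))))**2 = (-20)**2 = 400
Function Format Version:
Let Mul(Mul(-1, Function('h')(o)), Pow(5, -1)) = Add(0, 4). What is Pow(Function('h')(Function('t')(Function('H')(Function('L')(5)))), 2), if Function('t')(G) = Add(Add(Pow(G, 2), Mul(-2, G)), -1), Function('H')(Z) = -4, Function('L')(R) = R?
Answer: 400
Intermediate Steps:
Function('t')(G) = Add(-1, Pow(G, 2), Mul(-2, G))
Function('h')(o) = -20 (Function('h')(o) = Mul(-5, Add(0, 4)) = Mul(-5, 4) = -20)
Pow(Function('h')(Function('t')(Function('H')(Function('L')(5)))), 2) = Pow(-20, 2) = 400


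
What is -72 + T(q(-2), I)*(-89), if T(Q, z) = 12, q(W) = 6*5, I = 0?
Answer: -1140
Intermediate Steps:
q(W) = 30
-72 + T(q(-2), I)*(-89) = -72 + 12*(-89) = -72 - 1068 = -1140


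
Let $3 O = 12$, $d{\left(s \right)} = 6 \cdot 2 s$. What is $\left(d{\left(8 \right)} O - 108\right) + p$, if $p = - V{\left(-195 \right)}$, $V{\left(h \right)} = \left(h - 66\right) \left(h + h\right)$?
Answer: $-101514$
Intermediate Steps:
$d{\left(s \right)} = 12 s$
$O = 4$ ($O = \frac{1}{3} \cdot 12 = 4$)
$V{\left(h \right)} = 2 h \left(-66 + h\right)$ ($V{\left(h \right)} = \left(-66 + h\right) 2 h = 2 h \left(-66 + h\right)$)
$p = -101790$ ($p = - 2 \left(-195\right) \left(-66 - 195\right) = - 2 \left(-195\right) \left(-261\right) = \left(-1\right) 101790 = -101790$)
$\left(d{\left(8 \right)} O - 108\right) + p = \left(12 \cdot 8 \cdot 4 - 108\right) - 101790 = \left(96 \cdot 4 - 108\right) - 101790 = \left(384 - 108\right) - 101790 = 276 - 101790 = -101514$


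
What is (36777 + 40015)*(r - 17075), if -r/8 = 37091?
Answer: -24097559976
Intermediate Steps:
r = -296728 (r = -8*37091 = -296728)
(36777 + 40015)*(r - 17075) = (36777 + 40015)*(-296728 - 17075) = 76792*(-313803) = -24097559976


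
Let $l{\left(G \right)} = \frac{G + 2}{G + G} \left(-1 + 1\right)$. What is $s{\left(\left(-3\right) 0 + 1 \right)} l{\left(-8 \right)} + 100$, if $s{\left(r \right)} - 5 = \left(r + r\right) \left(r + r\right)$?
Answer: $100$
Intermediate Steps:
$s{\left(r \right)} = 5 + 4 r^{2}$ ($s{\left(r \right)} = 5 + \left(r + r\right) \left(r + r\right) = 5 + 2 r 2 r = 5 + 4 r^{2}$)
$l{\left(G \right)} = 0$ ($l{\left(G \right)} = \frac{2 + G}{2 G} 0 = 0$)
$s{\left(\left(-3\right) 0 + 1 \right)} l{\left(-8 \right)} + 100 = \left(5 + 4 \left(\left(-3\right) 0 + 1\right)^{2}\right) 0 + 100 = \left(5 + 4 \left(0 + 1\right)^{2}\right) 0 + 100 = \left(5 + 4 \cdot 1^{2}\right) 0 + 100 = \left(5 + 4 \cdot 1\right) 0 + 100 = \left(5 + 4\right) 0 + 100 = 9 \cdot 0 + 100 = 0 + 100 = 100$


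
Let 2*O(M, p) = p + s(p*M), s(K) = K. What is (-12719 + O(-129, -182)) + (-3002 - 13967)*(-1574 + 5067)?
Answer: -59273788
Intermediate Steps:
O(M, p) = p/2 + M*p/2 (O(M, p) = (p + p*M)/2 = (p + M*p)/2 = p/2 + M*p/2)
(-12719 + O(-129, -182)) + (-3002 - 13967)*(-1574 + 5067) = (-12719 + (1/2)*(-182)*(1 - 129)) + (-3002 - 13967)*(-1574 + 5067) = (-12719 + (1/2)*(-182)*(-128)) - 16969*3493 = (-12719 + 11648) - 59272717 = -1071 - 59272717 = -59273788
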